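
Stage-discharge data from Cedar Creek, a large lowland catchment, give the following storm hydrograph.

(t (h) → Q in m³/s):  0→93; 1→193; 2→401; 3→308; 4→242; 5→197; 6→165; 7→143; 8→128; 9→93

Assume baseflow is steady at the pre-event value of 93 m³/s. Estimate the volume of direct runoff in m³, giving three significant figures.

V ≈ 3.72 × 10^6 m³

Direct-runoff ordinates (Q − Q_b): 0.0, 100.0, 308.0, 215.0, 149.0, 104.0, 72.0, 50.0, 35.0, 0.0 m³/s.
ΣQ_DR = 1033 m³/s.
With Δt = 1 h = 3600 s, V = ΣQ_DR · Δt = 1033 × 3600 = 3.72 × 10^6 m³.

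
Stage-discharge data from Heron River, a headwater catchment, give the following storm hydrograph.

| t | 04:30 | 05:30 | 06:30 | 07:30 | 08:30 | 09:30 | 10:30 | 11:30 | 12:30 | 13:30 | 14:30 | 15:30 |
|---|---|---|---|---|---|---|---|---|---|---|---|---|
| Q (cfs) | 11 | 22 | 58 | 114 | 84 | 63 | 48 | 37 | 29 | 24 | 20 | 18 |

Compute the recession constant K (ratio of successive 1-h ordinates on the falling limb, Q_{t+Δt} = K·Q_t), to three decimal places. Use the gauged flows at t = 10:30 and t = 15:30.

K ≈ 0.822

Using the recession-limb readings at t = 10:30 and t = 15:30: Q falls from 48 to 18 cfs over 5 intervals.
K = (Q₂/Q₁)^(1/5) = (18/48)^(1/5) = 0.822.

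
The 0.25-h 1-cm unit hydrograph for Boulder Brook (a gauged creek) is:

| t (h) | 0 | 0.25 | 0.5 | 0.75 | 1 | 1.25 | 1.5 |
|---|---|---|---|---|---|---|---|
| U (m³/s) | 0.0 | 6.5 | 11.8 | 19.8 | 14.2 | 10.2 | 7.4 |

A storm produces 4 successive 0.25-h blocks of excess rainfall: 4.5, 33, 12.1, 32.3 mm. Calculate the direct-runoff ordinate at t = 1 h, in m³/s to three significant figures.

Q ≈ 107 m³/s

By discrete convolution, Q_j = Σ (P_i / 10 mm) · U_{j−i}.
At t = 1 h (j=4): Q = (4.5/10)·14.2 + (33/10)·19.8 + (12.1/10)·11.8 + (32.3/10)·6.5 = 107 m³/s.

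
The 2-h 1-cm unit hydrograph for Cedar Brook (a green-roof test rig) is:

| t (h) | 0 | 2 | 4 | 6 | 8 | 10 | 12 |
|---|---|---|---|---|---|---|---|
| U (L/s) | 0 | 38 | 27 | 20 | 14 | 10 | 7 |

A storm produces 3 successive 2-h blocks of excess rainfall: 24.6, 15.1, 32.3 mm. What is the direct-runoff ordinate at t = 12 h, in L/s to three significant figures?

By discrete convolution, Q_j = Σ (P_i / 10 mm) · U_{j−i}.
At t = 12 h (j=6): Q = (24.6/10)·7 + (15.1/10)·10 + (32.3/10)·14 = 77.5 L/s.

Q ≈ 77.5 L/s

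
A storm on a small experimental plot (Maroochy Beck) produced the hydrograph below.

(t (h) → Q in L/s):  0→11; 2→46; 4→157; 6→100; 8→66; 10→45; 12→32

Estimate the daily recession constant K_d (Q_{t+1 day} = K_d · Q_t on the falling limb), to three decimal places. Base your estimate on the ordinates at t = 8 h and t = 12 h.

K_d ≈ 0.013

Between t = 8 h and t = 12 h the flow falls from 66 to 32 L/s over 2×2 h = 4 h.
Per-interval ratio K = (32/66)^(1/2) = 0.6963; K_d = K^(24/2) = 0.013.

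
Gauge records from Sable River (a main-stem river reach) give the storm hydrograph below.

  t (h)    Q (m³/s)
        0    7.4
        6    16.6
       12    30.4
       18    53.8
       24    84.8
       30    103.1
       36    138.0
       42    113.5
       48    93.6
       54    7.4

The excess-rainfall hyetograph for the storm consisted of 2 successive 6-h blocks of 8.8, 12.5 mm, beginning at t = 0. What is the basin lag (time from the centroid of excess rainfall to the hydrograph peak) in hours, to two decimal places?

t_L ≈ 29.48 h

Centroid of excess rainfall: t_c = Σ P_i·t̄_i / ΣP_i = 6.5211 h (block centres at 3, 9 h).
Hydrograph peak occurs at t = 36 h, so basin lag t_L = 36 − 6.5211 = 29.48 h.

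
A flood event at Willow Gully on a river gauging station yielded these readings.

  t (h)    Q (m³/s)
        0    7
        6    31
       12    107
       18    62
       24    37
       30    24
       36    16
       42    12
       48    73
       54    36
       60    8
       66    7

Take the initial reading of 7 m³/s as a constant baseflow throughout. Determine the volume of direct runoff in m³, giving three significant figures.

V ≈ 7.26 × 10^6 m³

Direct-runoff ordinates (Q − Q_b): 0.0, 24.0, 100.0, 55.0, 30.0, 17.0, 9.0, 5.0, 66.0, 29.0, 1.0, 0.0 m³/s.
ΣQ_DR = 336.0 m³/s.
With Δt = 6 h = 21600 s, V = ΣQ_DR · Δt = 336.0 × 21600 = 7.26 × 10^6 m³.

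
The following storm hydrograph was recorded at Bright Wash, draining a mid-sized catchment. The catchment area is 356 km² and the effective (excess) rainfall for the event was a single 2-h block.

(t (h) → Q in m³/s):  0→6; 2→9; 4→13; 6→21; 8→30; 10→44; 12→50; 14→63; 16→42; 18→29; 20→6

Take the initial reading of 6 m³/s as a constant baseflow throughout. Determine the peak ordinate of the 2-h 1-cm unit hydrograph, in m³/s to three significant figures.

Direct runoff: 0.0, 3.0, 7.0, 15.0, 24.0, 38.0, 44.0, 57.0, 36.0, 23.0, 0.0 m³/s; ΣQ_DR = 247.0 m³/s, peak = 57.0 m³/s.
Runoff depth d = ΣQ_DR·Δt / A = 247.0 × 7200 / (356 km²) = 4.996 mm.
The 1-cm UH is the DRH scaled by (10 mm)/d, so U_p = 57.0 × 10/4.996 = 114 m³/s.

U_p ≈ 114 m³/s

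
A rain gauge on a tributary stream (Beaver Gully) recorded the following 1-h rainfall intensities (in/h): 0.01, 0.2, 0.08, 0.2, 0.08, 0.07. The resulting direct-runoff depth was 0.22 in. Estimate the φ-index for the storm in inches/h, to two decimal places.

φ ≈ 0.09 in/h

Only the 2 blocks with intensity above φ contribute runoff: 0.2, 0.2 in/h.
Σ(I−φ)·Δt = d  ⇒  (0.2+0.2 − 2φ)·1 = 0.22
φ = (0.4000 − 0.22/1) / 2 = 0.09 in/h.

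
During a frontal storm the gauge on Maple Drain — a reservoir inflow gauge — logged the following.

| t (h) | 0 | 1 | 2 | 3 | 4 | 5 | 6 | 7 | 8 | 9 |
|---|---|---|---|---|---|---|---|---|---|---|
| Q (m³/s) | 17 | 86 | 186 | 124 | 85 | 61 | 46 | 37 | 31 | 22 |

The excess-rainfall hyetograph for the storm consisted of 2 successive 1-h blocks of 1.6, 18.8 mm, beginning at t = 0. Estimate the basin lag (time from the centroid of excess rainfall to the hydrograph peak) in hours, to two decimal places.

t_L ≈ 0.58 h

Centroid of excess rainfall: t_c = Σ P_i·t̄_i / ΣP_i = 1.4216 h (block centres at 0.5, 1.5 h).
Hydrograph peak occurs at t = 2 h, so basin lag t_L = 2 − 1.4216 = 0.58 h.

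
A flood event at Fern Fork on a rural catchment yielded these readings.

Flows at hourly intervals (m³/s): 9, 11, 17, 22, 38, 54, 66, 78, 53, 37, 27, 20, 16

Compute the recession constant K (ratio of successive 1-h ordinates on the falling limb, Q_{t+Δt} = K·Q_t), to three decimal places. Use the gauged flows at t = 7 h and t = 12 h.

K ≈ 0.728

Using the recession-limb readings at t = 7 h and t = 12 h: Q falls from 78 to 16 m³/s over 5 intervals.
K = (Q₂/Q₁)^(1/5) = (16/78)^(1/5) = 0.728.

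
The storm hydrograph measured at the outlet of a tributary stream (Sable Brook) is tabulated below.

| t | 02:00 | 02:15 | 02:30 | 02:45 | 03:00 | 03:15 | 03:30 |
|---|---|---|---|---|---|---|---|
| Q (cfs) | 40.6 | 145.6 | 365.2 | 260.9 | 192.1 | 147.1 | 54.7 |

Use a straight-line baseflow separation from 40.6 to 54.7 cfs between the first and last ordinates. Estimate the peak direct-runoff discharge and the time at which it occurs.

Q_p = 319.90 cfs at t = 02:30

Subtracting baseflow gives direct-runoff ordinates: 0.00, 102.65, 319.90, 213.25, 142.10, 94.75, 0.00 cfs.
The maximum is 319.90 cfs, occurring at the reading for t = 02:30.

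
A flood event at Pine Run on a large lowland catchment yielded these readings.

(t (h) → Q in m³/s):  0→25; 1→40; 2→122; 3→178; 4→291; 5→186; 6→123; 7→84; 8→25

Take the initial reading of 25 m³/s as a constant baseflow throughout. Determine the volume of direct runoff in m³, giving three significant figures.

V ≈ 3.06 × 10^6 m³

Direct-runoff ordinates (Q − Q_b): 0.0, 15.0, 97.0, 153.0, 266.0, 161.0, 98.0, 59.0, 0.0 m³/s.
ΣQ_DR = 849.0 m³/s.
With Δt = 1 h = 3600 s, V = ΣQ_DR · Δt = 849.0 × 3600 = 3.06 × 10^6 m³.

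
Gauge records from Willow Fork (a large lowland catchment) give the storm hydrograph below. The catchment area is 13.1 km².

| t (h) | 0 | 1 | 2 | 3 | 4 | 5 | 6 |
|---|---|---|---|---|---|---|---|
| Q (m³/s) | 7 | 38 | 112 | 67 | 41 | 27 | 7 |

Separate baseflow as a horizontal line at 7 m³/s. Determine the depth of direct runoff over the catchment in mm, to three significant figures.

Direct runoff: 0.0, 31.0, 105.0, 60.0, 34.0, 20.0, 0.0 m³/s; ΣQ_DR = 250.0 m³/s.
V = ΣQ_DR · Δt = 250.0 × 3600 s = 9.000 × 10^5 m³.
Over A = 13.1 km², depth = V / A = 68.7 mm.

d ≈ 68.7 mm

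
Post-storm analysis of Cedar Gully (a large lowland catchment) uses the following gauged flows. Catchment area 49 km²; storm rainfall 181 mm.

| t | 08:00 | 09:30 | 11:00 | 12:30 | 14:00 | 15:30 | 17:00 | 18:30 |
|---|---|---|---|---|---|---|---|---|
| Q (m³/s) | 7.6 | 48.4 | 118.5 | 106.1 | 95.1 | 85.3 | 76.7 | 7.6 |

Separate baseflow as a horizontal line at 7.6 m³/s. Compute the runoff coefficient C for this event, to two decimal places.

C ≈ 0.29

ΣQ_DR = 484.5 m³/s; V = ΣQ_DR·Δt = 2.616 × 10^6 m³.
Runoff depth d = V / A = 53.39 mm.
C = d / P = 53.39 / 181 = 0.29.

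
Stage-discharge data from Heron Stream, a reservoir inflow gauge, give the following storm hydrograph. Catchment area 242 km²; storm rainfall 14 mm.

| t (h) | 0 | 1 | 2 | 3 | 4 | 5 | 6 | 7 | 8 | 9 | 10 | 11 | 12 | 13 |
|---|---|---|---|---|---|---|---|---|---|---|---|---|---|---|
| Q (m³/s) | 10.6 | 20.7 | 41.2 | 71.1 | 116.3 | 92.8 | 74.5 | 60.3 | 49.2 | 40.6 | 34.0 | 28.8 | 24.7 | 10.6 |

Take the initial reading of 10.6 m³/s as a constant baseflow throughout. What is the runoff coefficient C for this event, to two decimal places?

C ≈ 0.56

ΣQ_DR = 527.0 m³/s; V = ΣQ_DR·Δt = 1.897 × 10^6 m³.
Runoff depth d = V / A = 7.840 mm.
C = d / P = 7.840 / 14 = 0.56.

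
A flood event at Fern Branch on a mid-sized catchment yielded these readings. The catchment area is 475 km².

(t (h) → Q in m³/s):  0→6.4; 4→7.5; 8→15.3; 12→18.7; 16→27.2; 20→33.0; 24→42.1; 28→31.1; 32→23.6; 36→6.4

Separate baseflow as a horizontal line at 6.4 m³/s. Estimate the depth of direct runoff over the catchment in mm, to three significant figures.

d ≈ 4.47 mm

Direct runoff: 0.0, 1.1, 8.9, 12.3, 20.8, 26.6, 35.7, 24.7, 17.2, 0.0 m³/s; ΣQ_DR = 147.3 m³/s.
V = ΣQ_DR · Δt = 147.3 × 14400 s = 2.121 × 10^6 m³.
Over A = 475 km², depth = V / A = 4.47 mm.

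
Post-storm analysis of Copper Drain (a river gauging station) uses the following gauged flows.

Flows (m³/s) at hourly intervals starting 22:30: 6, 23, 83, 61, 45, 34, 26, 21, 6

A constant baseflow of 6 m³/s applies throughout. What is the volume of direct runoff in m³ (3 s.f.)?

V ≈ 9.04 × 10^5 m³

Direct-runoff ordinates (Q − Q_b): 0.0, 17.0, 77.0, 55.0, 39.0, 28.0, 20.0, 15.0, 0.0 m³/s.
ΣQ_DR = 251.0 m³/s.
With Δt = 1 h = 3600 s, V = ΣQ_DR · Δt = 251.0 × 3600 = 9.04 × 10^5 m³.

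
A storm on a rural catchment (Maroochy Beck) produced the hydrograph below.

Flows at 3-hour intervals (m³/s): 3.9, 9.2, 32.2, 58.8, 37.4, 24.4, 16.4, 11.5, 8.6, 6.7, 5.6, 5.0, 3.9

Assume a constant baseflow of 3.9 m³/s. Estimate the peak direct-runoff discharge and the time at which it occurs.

Subtracting baseflow gives direct-runoff ordinates: 0.0, 5.3, 28.3, 54.9, 33.5, 20.5, 12.5, 7.6, 4.7, 2.8, 1.7, 1.1, 0.0 m³/s.
The maximum is 54.9 m³/s, occurring at the reading for t = 9 h.

Q_p = 54.9 m³/s at t = 9 h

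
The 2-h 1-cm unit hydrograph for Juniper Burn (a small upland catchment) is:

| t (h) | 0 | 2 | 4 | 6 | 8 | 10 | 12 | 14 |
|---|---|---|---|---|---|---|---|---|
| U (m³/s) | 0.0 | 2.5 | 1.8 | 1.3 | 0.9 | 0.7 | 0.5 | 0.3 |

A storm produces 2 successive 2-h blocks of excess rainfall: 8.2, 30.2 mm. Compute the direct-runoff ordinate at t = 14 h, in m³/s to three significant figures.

Q ≈ 1.76 m³/s

By discrete convolution, Q_j = Σ (P_i / 10 mm) · U_{j−i}.
At t = 14 h (j=7): Q = (8.2/10)·0.3 + (30.2/10)·0.5 = 1.76 m³/s.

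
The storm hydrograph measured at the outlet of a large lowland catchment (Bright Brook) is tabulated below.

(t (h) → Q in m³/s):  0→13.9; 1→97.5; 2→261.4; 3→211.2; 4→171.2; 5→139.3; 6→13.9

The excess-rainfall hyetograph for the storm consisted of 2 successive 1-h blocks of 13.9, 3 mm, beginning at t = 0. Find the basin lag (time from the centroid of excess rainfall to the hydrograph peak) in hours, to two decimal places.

Centroid of excess rainfall: t_c = Σ P_i·t̄_i / ΣP_i = 0.6775 h (block centres at 0.5, 1.5 h).
Hydrograph peak occurs at t = 2 h, so basin lag t_L = 2 − 0.6775 = 1.32 h.

t_L ≈ 1.32 h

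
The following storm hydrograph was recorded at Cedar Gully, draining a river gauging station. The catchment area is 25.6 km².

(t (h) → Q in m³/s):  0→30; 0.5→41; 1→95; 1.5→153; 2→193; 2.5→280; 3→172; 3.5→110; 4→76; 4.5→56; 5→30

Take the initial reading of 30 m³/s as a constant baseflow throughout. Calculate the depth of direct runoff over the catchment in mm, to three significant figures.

Direct runoff: 0.0, 11.0, 65.0, 123.0, 163.0, 250.0, 142.0, 80.0, 46.0, 26.0, 0.0 m³/s; ΣQ_DR = 906.0 m³/s.
V = ΣQ_DR · Δt = 906.0 × 1800 s = 1.631 × 10^6 m³.
Over A = 25.6 km², depth = V / A = 63.7 mm.

d ≈ 63.7 mm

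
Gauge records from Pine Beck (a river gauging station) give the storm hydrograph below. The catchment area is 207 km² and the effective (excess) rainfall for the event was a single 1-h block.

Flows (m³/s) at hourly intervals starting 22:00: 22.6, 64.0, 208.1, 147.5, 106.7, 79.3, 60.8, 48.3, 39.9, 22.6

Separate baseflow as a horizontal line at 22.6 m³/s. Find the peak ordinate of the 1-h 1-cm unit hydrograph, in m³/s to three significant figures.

Direct runoff: 0.0, 41.4, 185.5, 124.9, 84.1, 56.7, 38.2, 25.7, 17.3, 0.0 m³/s; ΣQ_DR = 573.8 m³/s, peak = 185.5 m³/s.
Runoff depth d = ΣQ_DR·Δt / A = 573.8 × 3600 / (207 km²) = 9.979 mm.
The 1-cm UH is the DRH scaled by (10 mm)/d, so U_p = 185.5 × 10/9.979 = 186 m³/s.

U_p ≈ 186 m³/s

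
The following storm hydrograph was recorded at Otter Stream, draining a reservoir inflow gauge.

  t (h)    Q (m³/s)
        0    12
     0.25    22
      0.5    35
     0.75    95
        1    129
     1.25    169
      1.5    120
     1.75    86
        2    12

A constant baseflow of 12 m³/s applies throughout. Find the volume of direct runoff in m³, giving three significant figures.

V ≈ 5.15 × 10^5 m³

Direct-runoff ordinates (Q − Q_b): 0.0, 10.0, 23.0, 83.0, 117.0, 157.0, 108.0, 74.0, 0.0 m³/s.
ΣQ_DR = 572.0 m³/s.
With Δt = 0.25 h = 900 s, V = ΣQ_DR · Δt = 572.0 × 900 = 5.15 × 10^5 m³.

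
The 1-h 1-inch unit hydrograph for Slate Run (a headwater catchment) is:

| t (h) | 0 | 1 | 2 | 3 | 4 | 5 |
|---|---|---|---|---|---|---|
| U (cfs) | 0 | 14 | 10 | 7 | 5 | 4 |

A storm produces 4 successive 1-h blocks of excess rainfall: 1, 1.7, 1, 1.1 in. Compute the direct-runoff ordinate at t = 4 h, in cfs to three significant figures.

Q ≈ 42.3 cfs

By discrete convolution, Q_j = Σ (P_i / 1 in) · U_{j−i}.
At t = 4 h (j=4): Q = (1/1)·5 + (1.7/1)·7 + (1/1)·10 + (1.1/1)·14 = 42.3 cfs.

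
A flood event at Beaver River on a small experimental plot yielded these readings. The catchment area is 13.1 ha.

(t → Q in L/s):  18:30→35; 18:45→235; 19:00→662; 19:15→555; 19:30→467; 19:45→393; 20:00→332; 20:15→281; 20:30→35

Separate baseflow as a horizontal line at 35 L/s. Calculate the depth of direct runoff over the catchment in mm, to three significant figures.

d ≈ 18.4 mm

Direct runoff: 0.0, 200.0, 627.0, 520.0, 432.0, 358.0, 297.0, 246.0, 0.0 L/s; ΣQ_DR = 2680 L/s.
V = ΣQ_DR · Δt = 2680 × 900 s = 2.412 × 10^6 L.
Over A = 13.1 ha, depth = V / A = 18.4 mm.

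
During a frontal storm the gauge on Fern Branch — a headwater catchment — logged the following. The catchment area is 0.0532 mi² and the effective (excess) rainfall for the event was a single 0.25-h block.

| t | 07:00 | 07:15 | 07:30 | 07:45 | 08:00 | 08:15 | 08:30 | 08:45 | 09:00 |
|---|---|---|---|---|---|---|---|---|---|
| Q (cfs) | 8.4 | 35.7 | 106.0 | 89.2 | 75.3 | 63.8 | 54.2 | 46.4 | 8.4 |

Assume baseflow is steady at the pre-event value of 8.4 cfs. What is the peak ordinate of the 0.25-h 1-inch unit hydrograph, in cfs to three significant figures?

Direct runoff: 0.0, 27.3, 97.6, 80.8, 66.9, 55.4, 45.8, 38.0, 0.0 cfs; ΣQ_DR = 411.8 cfs, peak = 97.6 cfs.
Runoff depth d = ΣQ_DR·Δt / A = 411.8 × 900 / (0.0532 mi²) = 2.999 in.
The 1-inch UH is the DRH scaled by (1 in)/d, so U_p = 97.6 × 1/2.999 = 32.5 cfs.

U_p ≈ 32.5 cfs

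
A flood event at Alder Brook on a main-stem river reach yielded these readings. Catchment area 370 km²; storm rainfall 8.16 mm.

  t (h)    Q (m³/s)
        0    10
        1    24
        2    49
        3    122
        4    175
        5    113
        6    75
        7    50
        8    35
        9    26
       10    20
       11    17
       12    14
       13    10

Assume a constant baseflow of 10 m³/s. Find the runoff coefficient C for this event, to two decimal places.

ΣQ_DR = 600.0 m³/s; V = ΣQ_DR·Δt = 2.160 × 10^6 m³.
Runoff depth d = V / A = 5.838 mm.
C = d / P = 5.838 / 8.16 = 0.72.

C ≈ 0.72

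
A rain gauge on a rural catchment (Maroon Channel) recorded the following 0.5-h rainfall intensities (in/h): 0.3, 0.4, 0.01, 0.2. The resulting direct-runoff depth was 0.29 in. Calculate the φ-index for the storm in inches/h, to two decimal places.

Only the 3 blocks with intensity above φ contribute runoff: 0.3, 0.4, 0.2 in/h.
Σ(I−φ)·Δt = d  ⇒  (0.3+0.4+0.2 − 3φ)·0.5 = 0.29
φ = (0.9000 − 0.29/0.5) / 3 = 0.11 in/h.

φ ≈ 0.11 in/h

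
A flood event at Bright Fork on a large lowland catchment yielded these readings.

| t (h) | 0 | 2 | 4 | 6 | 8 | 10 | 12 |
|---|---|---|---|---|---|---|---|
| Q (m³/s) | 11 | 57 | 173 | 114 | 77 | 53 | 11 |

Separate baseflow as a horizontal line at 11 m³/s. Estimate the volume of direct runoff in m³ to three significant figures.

Direct-runoff ordinates (Q − Q_b): 0.0, 46.0, 162.0, 103.0, 66.0, 42.0, 0.0 m³/s.
ΣQ_DR = 419.0 m³/s.
With Δt = 2 h = 7200 s, V = ΣQ_DR · Δt = 419.0 × 7200 = 3.02 × 10^6 m³.

V ≈ 3.02 × 10^6 m³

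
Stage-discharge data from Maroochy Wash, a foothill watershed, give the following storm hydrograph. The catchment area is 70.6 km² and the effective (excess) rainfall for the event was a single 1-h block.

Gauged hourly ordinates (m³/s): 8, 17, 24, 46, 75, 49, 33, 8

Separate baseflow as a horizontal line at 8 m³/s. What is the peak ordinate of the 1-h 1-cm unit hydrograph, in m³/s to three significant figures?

U_p ≈ 67.0 m³/s

Direct runoff: 0.0, 9.0, 16.0, 38.0, 67.0, 41.0, 25.0, 0.0 m³/s; ΣQ_DR = 196.0 m³/s, peak = 67.0 m³/s.
Runoff depth d = ΣQ_DR·Δt / A = 196.0 × 3600 / (70.6 km²) = 9.994 mm.
The 1-cm UH is the DRH scaled by (10 mm)/d, so U_p = 67.0 × 10/9.994 = 67.0 m³/s.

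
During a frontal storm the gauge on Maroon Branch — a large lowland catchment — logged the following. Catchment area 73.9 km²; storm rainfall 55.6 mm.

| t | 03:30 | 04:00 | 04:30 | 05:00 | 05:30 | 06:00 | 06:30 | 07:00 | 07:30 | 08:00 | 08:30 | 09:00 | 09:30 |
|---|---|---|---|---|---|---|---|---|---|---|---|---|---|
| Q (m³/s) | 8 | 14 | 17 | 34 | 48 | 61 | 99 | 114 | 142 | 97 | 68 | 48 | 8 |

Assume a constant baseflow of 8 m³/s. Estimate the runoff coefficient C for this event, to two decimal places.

ΣQ_DR = 654.0 m³/s; V = ΣQ_DR·Δt = 1.177 × 10^6 m³.
Runoff depth d = V / A = 15.93 mm.
C = d / P = 15.93 / 55.6 = 0.29.

C ≈ 0.29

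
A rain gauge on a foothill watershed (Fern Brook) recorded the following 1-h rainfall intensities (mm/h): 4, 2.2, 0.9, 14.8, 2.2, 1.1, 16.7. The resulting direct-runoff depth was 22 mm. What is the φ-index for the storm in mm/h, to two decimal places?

Only the 2 blocks with intensity above φ contribute runoff: 14.8, 16.7 mm/h.
Σ(I−φ)·Δt = d  ⇒  (14.8+16.7 − 2φ)·1 = 22
φ = (31.50 − 22/1) / 2 = 4.75 mm/h.

φ ≈ 4.75 mm/h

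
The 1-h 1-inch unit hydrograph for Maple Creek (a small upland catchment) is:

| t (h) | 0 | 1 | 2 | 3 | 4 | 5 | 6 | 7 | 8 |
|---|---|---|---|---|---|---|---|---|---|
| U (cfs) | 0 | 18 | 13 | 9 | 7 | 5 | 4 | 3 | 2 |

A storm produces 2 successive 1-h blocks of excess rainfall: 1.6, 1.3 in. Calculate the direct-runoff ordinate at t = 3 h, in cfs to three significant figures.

Q ≈ 31.3 cfs

By discrete convolution, Q_j = Σ (P_i / 1 in) · U_{j−i}.
At t = 3 h (j=3): Q = (1.6/1)·9 + (1.3/1)·13 = 31.3 cfs.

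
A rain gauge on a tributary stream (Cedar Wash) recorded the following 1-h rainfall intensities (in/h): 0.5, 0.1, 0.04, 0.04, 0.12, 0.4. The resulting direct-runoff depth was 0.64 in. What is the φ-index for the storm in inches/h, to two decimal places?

Only the 2 blocks with intensity above φ contribute runoff: 0.5, 0.4 in/h.
Σ(I−φ)·Δt = d  ⇒  (0.5+0.4 − 2φ)·1 = 0.64
φ = (0.9000 − 0.64/1) / 2 = 0.13 in/h.

φ ≈ 0.13 in/h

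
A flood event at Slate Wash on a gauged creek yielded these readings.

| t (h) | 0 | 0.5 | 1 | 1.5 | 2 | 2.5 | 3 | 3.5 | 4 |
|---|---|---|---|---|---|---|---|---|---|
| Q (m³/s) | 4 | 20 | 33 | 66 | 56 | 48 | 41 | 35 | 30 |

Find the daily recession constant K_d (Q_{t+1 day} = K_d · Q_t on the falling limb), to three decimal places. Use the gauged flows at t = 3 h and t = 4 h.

K_d ≈ 0.001

Between t = 3 h and t = 4 h the flow falls from 41 to 30 m³/s over 2×0.5 h = 1 h.
Per-interval ratio K = (30/41)^(1/2) = 0.8554; K_d = K^(24/0.5) = 0.001.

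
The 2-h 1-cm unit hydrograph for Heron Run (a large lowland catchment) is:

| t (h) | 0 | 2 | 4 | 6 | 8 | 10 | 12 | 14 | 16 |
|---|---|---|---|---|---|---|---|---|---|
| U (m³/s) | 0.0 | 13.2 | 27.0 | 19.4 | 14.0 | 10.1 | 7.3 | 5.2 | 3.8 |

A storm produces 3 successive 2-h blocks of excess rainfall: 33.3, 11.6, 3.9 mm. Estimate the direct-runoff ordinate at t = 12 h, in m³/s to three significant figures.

Q ≈ 41.5 m³/s

By discrete convolution, Q_j = Σ (P_i / 10 mm) · U_{j−i}.
At t = 12 h (j=6): Q = (33.3/10)·7.3 + (11.6/10)·10.1 + (3.9/10)·14.0 = 41.5 m³/s.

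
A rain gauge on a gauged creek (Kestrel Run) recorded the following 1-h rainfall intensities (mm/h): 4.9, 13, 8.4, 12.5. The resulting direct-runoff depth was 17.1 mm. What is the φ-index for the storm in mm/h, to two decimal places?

Only the 3 blocks with intensity above φ contribute runoff: 13, 8.4, 12.5 mm/h.
Σ(I−φ)·Δt = d  ⇒  (13+8.4+12.5 − 3φ)·1 = 17.1
φ = (33.90 − 17.1/1) / 3 = 5.60 mm/h.

φ ≈ 5.60 mm/h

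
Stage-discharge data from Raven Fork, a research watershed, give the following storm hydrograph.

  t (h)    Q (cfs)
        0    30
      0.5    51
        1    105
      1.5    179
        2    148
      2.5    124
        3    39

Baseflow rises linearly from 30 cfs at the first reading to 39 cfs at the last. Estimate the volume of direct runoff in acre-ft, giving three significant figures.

V ≈ 18.0 acre-ft

Direct-runoff ordinates (Q − Q_b): 0.00, 19.50, 72.00, 144.50, 112.00, 86.50, 0.00 cfs.
ΣQ_DR = 434.5 cfs.
With Δt = 0.5 h = 1800 s, V = ΣQ_DR · Δt = 434.5 × 1800 = 7.82 × 10^5 ft³ = 18.0 acre-ft.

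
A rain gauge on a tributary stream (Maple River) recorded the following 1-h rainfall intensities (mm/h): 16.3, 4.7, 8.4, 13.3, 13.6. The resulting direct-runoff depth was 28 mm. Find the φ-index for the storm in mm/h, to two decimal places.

Only the 4 blocks with intensity above φ contribute runoff: 16.3, 8.4, 13.3, 13.6 mm/h.
Σ(I−φ)·Δt = d  ⇒  (16.3+8.4+13.3+13.6 − 4φ)·1 = 28
φ = (51.60 − 28/1) / 4 = 5.90 mm/h.

φ ≈ 5.90 mm/h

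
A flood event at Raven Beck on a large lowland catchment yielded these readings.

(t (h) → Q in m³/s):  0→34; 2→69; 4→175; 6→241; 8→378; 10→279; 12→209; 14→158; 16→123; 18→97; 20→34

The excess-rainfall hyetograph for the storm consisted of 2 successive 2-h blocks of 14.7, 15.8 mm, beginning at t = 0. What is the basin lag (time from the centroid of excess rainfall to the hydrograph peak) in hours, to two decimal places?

t_L ≈ 5.96 h

Centroid of excess rainfall: t_c = Σ P_i·t̄_i / ΣP_i = 2.0361 h (block centres at 1, 3 h).
Hydrograph peak occurs at t = 8 h, so basin lag t_L = 8 − 2.0361 = 5.96 h.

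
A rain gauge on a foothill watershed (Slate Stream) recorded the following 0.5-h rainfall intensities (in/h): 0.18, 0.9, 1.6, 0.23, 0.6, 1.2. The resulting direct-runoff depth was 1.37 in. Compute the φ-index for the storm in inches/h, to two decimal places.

φ ≈ 0.39 in/h

Only the 4 blocks with intensity above φ contribute runoff: 0.9, 1.6, 0.6, 1.2 in/h.
Σ(I−φ)·Δt = d  ⇒  (0.9+1.6+0.6+1.2 − 4φ)·0.5 = 1.37
φ = (4.300 − 1.37/0.5) / 4 = 0.39 in/h.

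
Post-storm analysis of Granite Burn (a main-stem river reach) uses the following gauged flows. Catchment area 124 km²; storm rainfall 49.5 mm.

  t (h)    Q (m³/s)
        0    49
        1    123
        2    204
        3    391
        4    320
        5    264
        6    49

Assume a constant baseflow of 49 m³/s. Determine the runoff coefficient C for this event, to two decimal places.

ΣQ_DR = 1057 m³/s; V = ΣQ_DR·Δt = 3.805 × 10^6 m³.
Runoff depth d = V / A = 30.69 mm.
C = d / P = 30.69 / 49.5 = 0.62.

C ≈ 0.62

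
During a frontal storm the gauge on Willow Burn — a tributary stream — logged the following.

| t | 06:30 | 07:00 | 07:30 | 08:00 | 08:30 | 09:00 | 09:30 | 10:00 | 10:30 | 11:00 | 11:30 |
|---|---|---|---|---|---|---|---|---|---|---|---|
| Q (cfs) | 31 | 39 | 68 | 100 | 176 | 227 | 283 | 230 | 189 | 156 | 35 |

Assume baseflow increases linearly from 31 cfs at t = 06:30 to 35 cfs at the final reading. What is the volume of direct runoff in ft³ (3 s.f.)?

Direct-runoff ordinates (Q − Q_b): 0.00, 7.60, 36.20, 67.80, 143.40, 194.00, 249.60, 196.20, 154.80, 121.40, 0.00 cfs.
ΣQ_DR = 1171 cfs.
With Δt = 0.5 h = 1800 s, V = ΣQ_DR · Δt = 1171 × 1800 = 2.11 × 10^6 ft³.

V ≈ 2.11 × 10^6 ft³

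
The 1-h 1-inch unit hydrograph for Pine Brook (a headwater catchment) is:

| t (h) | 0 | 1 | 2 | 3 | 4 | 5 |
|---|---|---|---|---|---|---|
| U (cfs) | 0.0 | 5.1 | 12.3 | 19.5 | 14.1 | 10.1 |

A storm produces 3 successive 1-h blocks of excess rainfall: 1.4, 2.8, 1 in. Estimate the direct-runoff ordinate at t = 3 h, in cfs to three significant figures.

Q ≈ 66.8 cfs

By discrete convolution, Q_j = Σ (P_i / 1 in) · U_{j−i}.
At t = 3 h (j=3): Q = (1.4/1)·19.5 + (2.8/1)·12.3 + (1/1)·5.1 = 66.8 cfs.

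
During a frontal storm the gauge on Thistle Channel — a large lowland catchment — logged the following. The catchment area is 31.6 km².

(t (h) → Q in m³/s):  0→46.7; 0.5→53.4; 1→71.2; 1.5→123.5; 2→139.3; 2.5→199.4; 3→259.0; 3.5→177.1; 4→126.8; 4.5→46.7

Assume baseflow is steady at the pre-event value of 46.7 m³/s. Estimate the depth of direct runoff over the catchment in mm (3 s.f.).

d ≈ 44.2 mm

Direct runoff: 0.0, 6.7, 24.5, 76.8, 92.6, 152.7, 212.3, 130.4, 80.1, 0.0 m³/s; ΣQ_DR = 776.1 m³/s.
V = ΣQ_DR · Δt = 776.1 × 1800 s = 1.397 × 10^6 m³.
Over A = 31.6 km², depth = V / A = 44.2 mm.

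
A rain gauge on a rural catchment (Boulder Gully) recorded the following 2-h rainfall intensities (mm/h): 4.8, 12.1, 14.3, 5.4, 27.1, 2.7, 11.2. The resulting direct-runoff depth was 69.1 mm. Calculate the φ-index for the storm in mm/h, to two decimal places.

φ ≈ 7.54 mm/h

Only the 4 blocks with intensity above φ contribute runoff: 12.1, 14.3, 27.1, 11.2 mm/h.
Σ(I−φ)·Δt = d  ⇒  (12.1+14.3+27.1+11.2 − 4φ)·2 = 69.1
φ = (64.70 − 69.1/2) / 4 = 7.54 mm/h.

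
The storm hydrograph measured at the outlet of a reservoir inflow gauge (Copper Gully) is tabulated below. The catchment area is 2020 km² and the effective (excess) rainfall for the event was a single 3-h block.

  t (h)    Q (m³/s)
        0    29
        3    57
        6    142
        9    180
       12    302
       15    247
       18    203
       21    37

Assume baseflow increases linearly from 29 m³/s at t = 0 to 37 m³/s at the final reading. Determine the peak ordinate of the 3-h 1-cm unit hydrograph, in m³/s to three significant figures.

U_p ≈ 538 m³/s

Direct runoff: 0.00, 26.86, 110.71, 147.57, 268.43, 212.29, 167.14, 0.00 m³/s; ΣQ_DR = 933.0 m³/s, peak = 268.43 m³/s.
Runoff depth d = ΣQ_DR·Δt / A = 933.0 × 10800 / (2020 km²) = 4.988 mm.
The 1-cm UH is the DRH scaled by (10 mm)/d, so U_p = 268.43 × 10/4.988 = 538 m³/s.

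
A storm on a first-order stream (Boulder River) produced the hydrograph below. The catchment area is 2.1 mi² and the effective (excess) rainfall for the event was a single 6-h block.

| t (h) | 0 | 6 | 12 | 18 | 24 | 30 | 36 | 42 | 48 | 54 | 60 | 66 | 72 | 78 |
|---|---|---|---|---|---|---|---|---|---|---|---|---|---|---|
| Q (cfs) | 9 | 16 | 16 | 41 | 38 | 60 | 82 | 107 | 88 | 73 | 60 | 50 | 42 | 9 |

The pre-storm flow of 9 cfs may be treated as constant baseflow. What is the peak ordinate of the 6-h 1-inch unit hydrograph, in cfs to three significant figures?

Direct runoff: 0.0, 7.0, 7.0, 32.0, 29.0, 51.0, 73.0, 98.0, 79.0, 64.0, 51.0, 41.0, 33.0, 0.0 cfs; ΣQ_DR = 565.0 cfs, peak = 98.0 cfs.
Runoff depth d = ΣQ_DR·Δt / A = 565.0 × 21600 / (2.1 mi²) = 2.501 in.
The 1-inch UH is the DRH scaled by (1 in)/d, so U_p = 98.0 × 1/2.501 = 39.2 cfs.

U_p ≈ 39.2 cfs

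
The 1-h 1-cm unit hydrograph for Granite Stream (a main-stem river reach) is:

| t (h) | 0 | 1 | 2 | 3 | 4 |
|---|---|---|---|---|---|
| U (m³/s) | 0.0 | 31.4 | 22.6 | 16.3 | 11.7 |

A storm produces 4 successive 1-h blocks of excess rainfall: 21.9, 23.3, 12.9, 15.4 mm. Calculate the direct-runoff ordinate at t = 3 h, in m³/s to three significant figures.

By discrete convolution, Q_j = Σ (P_i / 10 mm) · U_{j−i}.
At t = 3 h (j=3): Q = (21.9/10)·16.3 + (23.3/10)·22.6 + (12.9/10)·31.4 + (15.4/10)·0.0 = 129 m³/s.

Q ≈ 129 m³/s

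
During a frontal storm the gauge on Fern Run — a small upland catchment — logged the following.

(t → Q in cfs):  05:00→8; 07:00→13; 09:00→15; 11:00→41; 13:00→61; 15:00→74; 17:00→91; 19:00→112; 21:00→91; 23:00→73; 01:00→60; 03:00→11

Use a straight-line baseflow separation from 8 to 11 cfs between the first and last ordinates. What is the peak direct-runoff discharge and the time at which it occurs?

Q_p = 102.09 cfs at t = 19:00

Subtracting baseflow gives direct-runoff ordinates: 0.00, 4.73, 6.45, 32.18, 51.91, 64.64, 81.36, 102.09, 80.82, 62.55, 49.27, 0.00 cfs.
The maximum is 102.09 cfs, occurring at the reading for t = 19:00.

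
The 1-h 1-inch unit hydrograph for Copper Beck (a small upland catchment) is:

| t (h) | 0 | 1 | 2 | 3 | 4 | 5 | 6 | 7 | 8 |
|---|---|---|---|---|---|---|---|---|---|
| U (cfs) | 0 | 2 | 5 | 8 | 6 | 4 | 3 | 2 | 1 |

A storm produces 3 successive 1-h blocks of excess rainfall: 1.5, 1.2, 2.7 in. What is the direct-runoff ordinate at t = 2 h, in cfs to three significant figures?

Q ≈ 9.90 cfs

By discrete convolution, Q_j = Σ (P_i / 1 in) · U_{j−i}.
At t = 2 h (j=2): Q = (1.5/1)·5 + (1.2/1)·2 + (2.7/1)·0 = 9.90 cfs.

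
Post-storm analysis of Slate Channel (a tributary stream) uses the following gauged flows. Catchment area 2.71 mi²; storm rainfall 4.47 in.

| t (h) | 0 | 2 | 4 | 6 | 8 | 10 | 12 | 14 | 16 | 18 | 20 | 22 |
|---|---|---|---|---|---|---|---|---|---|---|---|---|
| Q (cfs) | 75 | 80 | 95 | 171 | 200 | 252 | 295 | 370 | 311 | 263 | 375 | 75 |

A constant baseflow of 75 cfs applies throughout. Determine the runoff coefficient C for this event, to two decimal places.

ΣQ_DR = 1662 cfs; V = ΣQ_DR·Δt = 1.197 × 10^7 ft³.
Runoff depth d = V / A = 1.901 in.
C = d / P = 1.901 / 4.47 = 0.43.

C ≈ 0.43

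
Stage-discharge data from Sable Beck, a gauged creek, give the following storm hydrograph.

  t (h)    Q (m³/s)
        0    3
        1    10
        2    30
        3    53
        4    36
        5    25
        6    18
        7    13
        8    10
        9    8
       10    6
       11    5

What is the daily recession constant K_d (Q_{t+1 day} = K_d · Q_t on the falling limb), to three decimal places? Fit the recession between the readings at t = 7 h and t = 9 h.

Between t = 7 h and t = 9 h the flow falls from 13 to 8 m³/s over 2×1 h = 2 h.
Per-interval ratio K = (8/13)^(1/2) = 0.7845; K_d = K^(24/1) = 0.003.

K_d ≈ 0.003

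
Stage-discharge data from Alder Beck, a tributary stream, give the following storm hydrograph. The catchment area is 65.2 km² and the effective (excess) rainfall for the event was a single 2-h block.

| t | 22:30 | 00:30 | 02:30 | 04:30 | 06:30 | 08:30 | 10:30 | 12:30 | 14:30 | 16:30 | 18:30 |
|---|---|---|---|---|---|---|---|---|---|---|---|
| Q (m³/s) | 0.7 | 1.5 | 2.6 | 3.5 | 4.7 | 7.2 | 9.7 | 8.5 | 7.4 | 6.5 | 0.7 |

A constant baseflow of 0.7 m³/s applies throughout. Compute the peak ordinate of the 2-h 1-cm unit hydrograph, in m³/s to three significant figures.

Direct runoff: 0.0, 0.8, 1.9, 2.8, 4.0, 6.5, 9.0, 7.8, 6.7, 5.8, 0.0 m³/s; ΣQ_DR = 45.30 m³/s, peak = 9.0 m³/s.
Runoff depth d = ΣQ_DR·Δt / A = 45.30 × 7200 / (65.2 km²) = 5.002 mm.
The 1-cm UH is the DRH scaled by (10 mm)/d, so U_p = 9.0 × 10/5.002 = 18.0 m³/s.

U_p ≈ 18.0 m³/s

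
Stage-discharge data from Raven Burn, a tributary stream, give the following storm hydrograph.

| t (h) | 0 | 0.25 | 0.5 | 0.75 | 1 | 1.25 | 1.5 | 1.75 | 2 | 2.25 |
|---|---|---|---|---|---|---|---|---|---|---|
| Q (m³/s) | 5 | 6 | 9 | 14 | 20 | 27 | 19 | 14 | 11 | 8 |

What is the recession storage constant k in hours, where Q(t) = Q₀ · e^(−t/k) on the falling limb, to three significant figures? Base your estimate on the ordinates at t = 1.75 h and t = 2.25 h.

On the falling limb, Q drops from 14 to 8 m³/s between t = 1.75 h and t = 2.25 h (Δt = 0.5 h).
k = −Δt / ln(Q₂/Q₁) = −0.5 / ln(8/14) = 0.893 h.

k ≈ 0.893 h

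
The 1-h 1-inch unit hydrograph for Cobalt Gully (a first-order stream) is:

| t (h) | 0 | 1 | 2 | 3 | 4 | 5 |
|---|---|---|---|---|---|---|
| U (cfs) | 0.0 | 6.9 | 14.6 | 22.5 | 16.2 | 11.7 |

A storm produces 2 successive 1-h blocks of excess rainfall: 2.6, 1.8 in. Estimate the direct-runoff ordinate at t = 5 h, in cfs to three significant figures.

By discrete convolution, Q_j = Σ (P_i / 1 in) · U_{j−i}.
At t = 5 h (j=5): Q = (2.6/1)·11.7 + (1.8/1)·16.2 = 59.6 cfs.

Q ≈ 59.6 cfs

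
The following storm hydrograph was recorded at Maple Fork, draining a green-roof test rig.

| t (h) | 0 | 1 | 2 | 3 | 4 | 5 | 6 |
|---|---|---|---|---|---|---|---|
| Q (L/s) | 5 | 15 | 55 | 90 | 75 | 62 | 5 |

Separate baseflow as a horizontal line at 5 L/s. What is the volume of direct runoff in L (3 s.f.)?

V ≈ 9.79 × 10^5 L

Direct-runoff ordinates (Q − Q_b): 0.0, 10.0, 50.0, 85.0, 70.0, 57.0, 0.0 L/s.
ΣQ_DR = 272.0 L/s.
With Δt = 1 h = 3600 s, V = ΣQ_DR · Δt = 272.0 × 3600 = 9.79 × 10^5 L.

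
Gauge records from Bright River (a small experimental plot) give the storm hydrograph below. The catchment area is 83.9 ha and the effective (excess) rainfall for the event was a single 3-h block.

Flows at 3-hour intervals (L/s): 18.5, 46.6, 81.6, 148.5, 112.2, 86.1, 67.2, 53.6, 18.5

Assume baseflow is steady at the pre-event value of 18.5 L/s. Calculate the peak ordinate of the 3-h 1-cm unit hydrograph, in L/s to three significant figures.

U_p ≈ 217 L/s

Direct runoff: 0.0, 28.1, 63.1, 130.0, 93.7, 67.6, 48.7, 35.1, 0.0 L/s; ΣQ_DR = 466.3 L/s, peak = 130.0 L/s.
Runoff depth d = ΣQ_DR·Δt / A = 466.3 × 10800 / (83.9 ha) = 6.002 mm.
The 1-cm UH is the DRH scaled by (10 mm)/d, so U_p = 130.0 × 10/6.002 = 217 L/s.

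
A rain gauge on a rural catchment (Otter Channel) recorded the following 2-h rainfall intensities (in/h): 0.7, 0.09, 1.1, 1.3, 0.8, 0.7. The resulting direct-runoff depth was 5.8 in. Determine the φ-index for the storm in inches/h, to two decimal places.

φ ≈ 0.34 in/h

Only the 5 blocks with intensity above φ contribute runoff: 0.7, 1.1, 1.3, 0.8, 0.7 in/h.
Σ(I−φ)·Δt = d  ⇒  (0.7+1.1+1.3+0.8+0.7 − 5φ)·2 = 5.8
φ = (4.600 − 5.8/2) / 5 = 0.34 in/h.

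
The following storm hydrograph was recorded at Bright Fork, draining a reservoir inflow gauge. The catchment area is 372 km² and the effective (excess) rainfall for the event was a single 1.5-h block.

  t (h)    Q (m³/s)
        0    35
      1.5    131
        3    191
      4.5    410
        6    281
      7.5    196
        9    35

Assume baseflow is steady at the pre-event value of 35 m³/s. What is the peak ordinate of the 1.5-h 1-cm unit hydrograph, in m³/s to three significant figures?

Direct runoff: 0.0, 96.0, 156.0, 375.0, 246.0, 161.0, 0.0 m³/s; ΣQ_DR = 1034 m³/s, peak = 375.0 m³/s.
Runoff depth d = ΣQ_DR·Δt / A = 1034 × 5400 / (372 km²) = 15.01 mm.
The 1-cm UH is the DRH scaled by (10 mm)/d, so U_p = 375.0 × 10/15.01 = 250 m³/s.

U_p ≈ 250 m³/s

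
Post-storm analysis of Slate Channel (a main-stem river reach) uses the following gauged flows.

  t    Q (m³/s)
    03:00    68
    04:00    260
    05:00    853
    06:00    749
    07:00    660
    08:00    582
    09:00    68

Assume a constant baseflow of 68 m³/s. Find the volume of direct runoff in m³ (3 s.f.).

Direct-runoff ordinates (Q − Q_b): 0.0, 192.0, 785.0, 681.0, 592.0, 514.0, 0.0 m³/s.
ΣQ_DR = 2764 m³/s.
With Δt = 1 h = 3600 s, V = ΣQ_DR · Δt = 2764 × 3600 = 9.95 × 10^6 m³.

V ≈ 9.95 × 10^6 m³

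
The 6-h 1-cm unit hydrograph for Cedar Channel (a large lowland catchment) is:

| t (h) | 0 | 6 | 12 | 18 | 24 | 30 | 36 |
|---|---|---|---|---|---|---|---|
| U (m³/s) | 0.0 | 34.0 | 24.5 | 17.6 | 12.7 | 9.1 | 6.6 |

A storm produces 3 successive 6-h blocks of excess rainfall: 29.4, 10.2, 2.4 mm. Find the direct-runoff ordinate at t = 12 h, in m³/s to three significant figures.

By discrete convolution, Q_j = Σ (P_i / 10 mm) · U_{j−i}.
At t = 12 h (j=2): Q = (29.4/10)·24.5 + (10.2/10)·34.0 + (2.4/10)·0.0 = 107 m³/s.

Q ≈ 107 m³/s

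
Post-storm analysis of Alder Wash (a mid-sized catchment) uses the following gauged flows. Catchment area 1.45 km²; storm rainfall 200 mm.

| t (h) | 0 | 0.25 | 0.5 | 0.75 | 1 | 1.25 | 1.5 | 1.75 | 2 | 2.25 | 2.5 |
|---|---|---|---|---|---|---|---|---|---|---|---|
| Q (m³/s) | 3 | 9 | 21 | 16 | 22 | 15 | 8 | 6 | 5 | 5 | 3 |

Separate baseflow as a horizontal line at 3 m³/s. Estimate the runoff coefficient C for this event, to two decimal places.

C ≈ 0.25

ΣQ_DR = 80.00 m³/s; V = ΣQ_DR·Δt = 72000 m³.
Runoff depth d = V / A = 49.66 mm.
C = d / P = 49.66 / 200 = 0.25.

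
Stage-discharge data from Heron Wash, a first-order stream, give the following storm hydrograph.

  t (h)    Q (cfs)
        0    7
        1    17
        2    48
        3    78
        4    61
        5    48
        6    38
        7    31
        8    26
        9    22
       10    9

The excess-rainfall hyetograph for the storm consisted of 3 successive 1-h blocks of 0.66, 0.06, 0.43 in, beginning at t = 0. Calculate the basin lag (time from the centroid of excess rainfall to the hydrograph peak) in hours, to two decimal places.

Centroid of excess rainfall: t_c = Σ P_i·t̄_i / ΣP_i = 1.3000 h (block centres at 0.5, 1.5, 2.5 h).
Hydrograph peak occurs at t = 3 h, so basin lag t_L = 3 − 1.3000 = 1.70 h.

t_L ≈ 1.70 h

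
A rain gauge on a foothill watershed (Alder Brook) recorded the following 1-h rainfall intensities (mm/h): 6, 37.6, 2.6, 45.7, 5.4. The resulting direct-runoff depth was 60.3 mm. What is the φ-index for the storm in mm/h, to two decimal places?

Only the 2 blocks with intensity above φ contribute runoff: 37.6, 45.7 mm/h.
Σ(I−φ)·Δt = d  ⇒  (37.6+45.7 − 2φ)·1 = 60.3
φ = (83.30 − 60.3/1) / 2 = 11.50 mm/h.

φ ≈ 11.50 mm/h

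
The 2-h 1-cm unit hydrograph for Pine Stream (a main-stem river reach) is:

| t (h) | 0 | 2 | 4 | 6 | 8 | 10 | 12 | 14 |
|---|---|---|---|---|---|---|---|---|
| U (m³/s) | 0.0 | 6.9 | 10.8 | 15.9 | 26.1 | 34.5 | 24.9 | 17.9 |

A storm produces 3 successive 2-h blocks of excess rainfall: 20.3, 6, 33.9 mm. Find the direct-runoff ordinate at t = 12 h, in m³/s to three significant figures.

Q ≈ 160 m³/s

By discrete convolution, Q_j = Σ (P_i / 10 mm) · U_{j−i}.
At t = 12 h (j=6): Q = (20.3/10)·24.9 + (6/10)·34.5 + (33.9/10)·26.1 = 160 m³/s.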